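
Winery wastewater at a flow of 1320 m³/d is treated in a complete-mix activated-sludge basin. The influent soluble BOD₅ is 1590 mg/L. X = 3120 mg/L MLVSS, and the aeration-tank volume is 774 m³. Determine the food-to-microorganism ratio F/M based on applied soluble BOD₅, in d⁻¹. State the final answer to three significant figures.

F/M ≈ 0.869 d⁻¹

F/M = applied load / biomass = Q·S₀/(V·X) = 1320 × 1590 / (774.0 × 3120) = 0.8691 d⁻¹.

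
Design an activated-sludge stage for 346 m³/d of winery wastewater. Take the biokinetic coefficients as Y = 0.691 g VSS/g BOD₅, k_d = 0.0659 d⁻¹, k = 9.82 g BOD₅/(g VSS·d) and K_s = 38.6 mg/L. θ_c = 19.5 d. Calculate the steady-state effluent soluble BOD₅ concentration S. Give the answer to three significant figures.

For a completely mixed reactor with recycle the Lawrence–McCarty relation gives S = K_s·(1 + k_d·θ_c) / [θ_c·(Y·k − k_d) − 1] = 38.6 × (1 + 0.0659 × 19.5) / [19.5 × (0.691 × 9.82 − 0.0659) − 1] = 88.20 / 130.0 = 0.6783 mg/L.

S ≈ 0.678 mg/L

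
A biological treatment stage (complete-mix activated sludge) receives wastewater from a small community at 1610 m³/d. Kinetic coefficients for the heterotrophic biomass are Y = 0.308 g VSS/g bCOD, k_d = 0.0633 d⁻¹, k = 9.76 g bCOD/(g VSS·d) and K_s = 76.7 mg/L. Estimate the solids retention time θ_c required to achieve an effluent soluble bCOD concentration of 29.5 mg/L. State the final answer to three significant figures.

At the target effluent, Y k S/(K_s+S) = 0.308×9.76×29.5/106.2 = 0.8350 d⁻¹.
θ_c = 1/(μ − k_d) = 1/(0.8350 − 0.0633) = 1/0.7717 = 1.296 d.

θ_c ≈ 1.30 d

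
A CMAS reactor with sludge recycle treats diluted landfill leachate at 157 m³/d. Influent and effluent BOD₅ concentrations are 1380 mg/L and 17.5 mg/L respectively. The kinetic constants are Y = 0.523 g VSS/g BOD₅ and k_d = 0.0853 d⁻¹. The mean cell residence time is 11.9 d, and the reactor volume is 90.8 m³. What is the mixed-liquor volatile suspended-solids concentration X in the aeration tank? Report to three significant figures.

Solving the biomass balance for X: X = Y Q (S₀−S) θ_c / [V (1+k_d θ_c)] = 0.523 × 157 × (1380 − 17.5) × 11.9 / [90.8 × (1 + 0.0853 × 11.9)] = 7276 mg/L.

X ≈ 7280 mg/L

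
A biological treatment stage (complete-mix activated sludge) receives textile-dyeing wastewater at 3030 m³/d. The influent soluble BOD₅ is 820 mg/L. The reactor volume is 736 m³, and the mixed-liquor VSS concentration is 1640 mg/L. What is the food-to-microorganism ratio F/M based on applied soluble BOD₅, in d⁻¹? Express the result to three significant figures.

F/M ≈ 2.06 d⁻¹

F/M = Q·S₀ / (V·X) = 3030 × 820 / (736.0 × 1640) = 2.058 g soluble BOD₅·(g VSS·d)⁻¹.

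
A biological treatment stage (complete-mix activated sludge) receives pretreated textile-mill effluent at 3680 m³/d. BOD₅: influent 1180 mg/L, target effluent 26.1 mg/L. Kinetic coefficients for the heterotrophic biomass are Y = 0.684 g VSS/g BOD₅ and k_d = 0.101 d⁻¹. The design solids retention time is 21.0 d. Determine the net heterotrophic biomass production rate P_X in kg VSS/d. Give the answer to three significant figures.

Correct the yield for decay: Y_obs = Y/(1 + k_d θ_c) = 0.684 / (1 + 0.101 × 21.0) = 0.684 / 3.121 = 0.2192.
Q·(S₀ − S) = 3680 × (1180 − 26.1) × 10⁻³ = 4246 kg/d removed.
So the net sludge growth is P_X = 0.2192 × 4246 = 930.6 kg VSS/d.

P_X ≈ 931 kg VSS/d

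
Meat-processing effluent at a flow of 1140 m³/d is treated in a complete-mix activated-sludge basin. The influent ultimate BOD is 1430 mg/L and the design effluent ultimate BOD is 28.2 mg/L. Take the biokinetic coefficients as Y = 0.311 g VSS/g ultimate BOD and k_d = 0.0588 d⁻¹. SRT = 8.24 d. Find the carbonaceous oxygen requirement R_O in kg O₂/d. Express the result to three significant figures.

R_O ≈ 1120 kg O₂/d

Y_obs = Y / (1 + k_d θ_c) = 0.311 / (1 + 0.0588 × 8.24) = 0.311 / 1.485 = 0.2095.
ΔS = 1430 − 28.2 = 1402 mg/L, so the substrate removal rate is 1140 × 1402/1000 = 1598 kg ultimate BOD/d.
Biomass synthesised: P_X = Y_obs × 1598 = 334.8 kg VSS/d.
R_O = Q·(S₀ − S) − 1.42·P_X = 1598 − 1.42 × 334.8 = 1123 kg O₂/d.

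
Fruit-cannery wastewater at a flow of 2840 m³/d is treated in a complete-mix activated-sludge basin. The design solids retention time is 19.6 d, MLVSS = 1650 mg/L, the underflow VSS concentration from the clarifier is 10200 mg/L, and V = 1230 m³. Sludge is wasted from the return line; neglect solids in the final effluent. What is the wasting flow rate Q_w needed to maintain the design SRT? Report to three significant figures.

Q_w ≈ 10.2 m³/d

θ_c = V·X/(Q_w·X_r) when wasting from the recycle, so Q_w = V·X/(θ_c·X_r) = 1230 × 1650 / (19.6 × 10200) = 10.15 m³/d.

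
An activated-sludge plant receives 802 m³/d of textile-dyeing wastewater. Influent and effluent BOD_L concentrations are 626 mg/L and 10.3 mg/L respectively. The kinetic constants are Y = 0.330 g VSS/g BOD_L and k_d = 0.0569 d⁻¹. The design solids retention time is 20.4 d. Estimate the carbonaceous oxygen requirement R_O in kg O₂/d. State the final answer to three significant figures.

R_O ≈ 387 kg O₂/d

Observed yield with endogenous decay: Y_obs = Y / (1 + k_d·θ_c) = 0.330 / (1 + 0.0569 × 20.4) = 0.330 / 2.161 = 0.1527 g VSS/g BOD_L.
Substrate removed = Q·(S₀ − S) = 802 m³/d × (626 − 10.3) g/m³ = 4.94×10^5 g/d = 493.8 kg/d.
P_X = Y_obs·Q·(S₀ − S) = 0.1527 × 493.8 = 75.41 kg VSS/d.
R_O = Q·(S₀ − S) − 1.42·P_X = 493.8 − 1.42 × 75.41 = 386.7 kg O₂/d.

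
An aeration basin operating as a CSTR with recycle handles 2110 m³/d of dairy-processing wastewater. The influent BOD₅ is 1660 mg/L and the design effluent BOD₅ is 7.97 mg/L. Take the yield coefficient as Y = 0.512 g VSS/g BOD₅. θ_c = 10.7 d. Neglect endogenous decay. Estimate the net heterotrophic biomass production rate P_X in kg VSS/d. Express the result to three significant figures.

P_X ≈ 1780 kg VSS/d

With endogenous decay neglected, the observed yield equals the true yield: Y_obs = Y = 0.512 g VSS/g BOD₅.
Q·(S₀ − S) = 2110 × (1660 − 7.97) × 10⁻³ = 3486 kg/d removed.
Net biomass production P_X = Y_obs × Q·(S₀ − S) = 0.5120 × 3486 = 1785 kg VSS/d.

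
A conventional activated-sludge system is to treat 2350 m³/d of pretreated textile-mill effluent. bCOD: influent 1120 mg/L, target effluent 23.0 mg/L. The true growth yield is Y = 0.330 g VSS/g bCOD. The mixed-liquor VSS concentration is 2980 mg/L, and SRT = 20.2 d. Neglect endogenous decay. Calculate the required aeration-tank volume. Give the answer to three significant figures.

V ≈ 5770 m³

V·X = Y·Q·ΔS·θ_c gives V = 0.330 × 2350 × (1120 − 23.0) × 20.2 / 2980 = 5767 m³.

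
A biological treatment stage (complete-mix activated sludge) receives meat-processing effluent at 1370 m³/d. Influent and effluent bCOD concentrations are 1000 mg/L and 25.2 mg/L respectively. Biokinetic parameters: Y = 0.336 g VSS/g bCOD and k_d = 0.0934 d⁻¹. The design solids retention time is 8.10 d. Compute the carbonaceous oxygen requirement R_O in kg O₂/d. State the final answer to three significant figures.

Observed yield with endogenous decay: Y_obs = Y / (1 + k_d·θ_c) = 0.336 / (1 + 0.0934 × 8.10) = 0.336 / 1.757 = 0.1913 g VSS/g bCOD.
Mass of bCOD removed per day: Q(S₀ − S) = 1370 × 974.8 g/m³ = 1335 kg/d.
Net sludge production P_X = 0.1913 × 1335 = 255.5 kg VSS/d.
R_O = Q·(S₀ − S) − 1.42·P_X = 1335 − 1.42 × 255.5 = 972.7 kg O₂/d.

R_O ≈ 973 kg O₂/d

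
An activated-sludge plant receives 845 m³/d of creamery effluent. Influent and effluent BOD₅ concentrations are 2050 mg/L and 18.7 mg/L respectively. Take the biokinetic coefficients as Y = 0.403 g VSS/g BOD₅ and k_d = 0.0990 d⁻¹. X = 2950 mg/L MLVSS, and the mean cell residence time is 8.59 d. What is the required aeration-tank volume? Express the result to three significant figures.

V ≈ 1090 m³

From the SRT design equation V = Y Q (S₀−S) θ_c / [X (1 + k_d θ_c)] = 0.403 × 845 × (2050 − 18.7) × 8.59 / [2950 × (1 + 0.0990 × 8.59)] = 5.94×10^6 / 5459 = 1089 m³.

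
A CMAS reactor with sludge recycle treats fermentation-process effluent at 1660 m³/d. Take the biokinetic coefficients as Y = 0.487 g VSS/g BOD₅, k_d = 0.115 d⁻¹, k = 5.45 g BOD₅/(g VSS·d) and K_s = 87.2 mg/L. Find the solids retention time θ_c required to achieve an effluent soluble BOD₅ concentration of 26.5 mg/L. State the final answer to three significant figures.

Specific growth rate at S = 26.5 mg/L: μ = YkS/(K_s+S) = 0.487·5.45·26.5/(87.2+26.5) = 0.6186 d⁻¹.
Then 1/θ_c = μ − k_d = 0.6186 − 0.115 = 0.5036 d⁻¹, giving θ_c = 1.986 d.

θ_c ≈ 1.99 d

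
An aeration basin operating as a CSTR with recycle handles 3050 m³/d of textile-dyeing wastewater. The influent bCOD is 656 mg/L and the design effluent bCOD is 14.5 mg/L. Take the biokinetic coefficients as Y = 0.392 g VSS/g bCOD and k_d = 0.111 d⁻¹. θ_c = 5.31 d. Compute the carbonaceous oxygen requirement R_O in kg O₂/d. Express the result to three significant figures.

R_O ≈ 1270 kg O₂/d

The observed yield is Y_obs = Y/(1 + k_d·θ_c) = 0.392 / (1 + 0.111 × 5.31) = 0.392 / 1.589 = 0.2466 g VSS per g bCOD removed.
Substrate removed = Q·(S₀ − S) = 3050 m³/d × (656 − 14.5) g/m³ = 1.96×10^6 g/d = 1957 kg/d.
Biomass synthesised: P_X = Y_obs × 1957 = 482.6 kg VSS/d.
R_O = Q·ΔS − 1.42 P_X = 1957 − 685.2 = 1271 kg O₂/d.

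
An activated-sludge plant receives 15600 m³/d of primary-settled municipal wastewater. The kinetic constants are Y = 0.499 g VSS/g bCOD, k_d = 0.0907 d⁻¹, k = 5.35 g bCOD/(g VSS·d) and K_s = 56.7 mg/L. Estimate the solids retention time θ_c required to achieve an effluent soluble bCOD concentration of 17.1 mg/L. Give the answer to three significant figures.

θ_c ≈ 1.89 d

From 1/θ_c = Y·k·S/(K_s + S) − k_d: Y·k·S/(K_s+S) = 0.499 × 5.35 × 17.1 / (56.7 + 17.1) = 0.6186 d⁻¹.
θ_c = 1/(μ − k_d) = 1/(0.6186 − 0.0907) = 1/0.5279 = 1.894 d.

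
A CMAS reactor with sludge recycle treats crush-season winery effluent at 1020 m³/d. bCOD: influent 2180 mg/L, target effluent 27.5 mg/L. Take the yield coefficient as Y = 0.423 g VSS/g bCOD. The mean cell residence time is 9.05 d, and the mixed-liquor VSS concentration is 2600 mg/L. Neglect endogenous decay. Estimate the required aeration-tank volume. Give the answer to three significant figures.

Biomass mass balance (decay neglected): V·X = Y·Q·(S₀ − S)·θ_c, so V = 0.423 × 1020 × (2180 − 27.5) × 9.05 / 2600 = 3233 m³.

V ≈ 3230 m³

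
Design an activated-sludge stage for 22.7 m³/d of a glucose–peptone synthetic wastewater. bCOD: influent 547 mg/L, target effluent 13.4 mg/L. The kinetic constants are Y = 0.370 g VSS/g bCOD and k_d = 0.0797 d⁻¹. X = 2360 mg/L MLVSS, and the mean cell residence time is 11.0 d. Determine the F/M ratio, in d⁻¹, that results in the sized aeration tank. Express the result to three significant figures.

Rearranging the biomass balance for a CMAS with decay, V = Y·Q·ΔS·θ_c / [X·(1+k_d θ_c)] = 0.370 × 22.7 × (547 − 13.4) × 11.0 / [2360 × (1 + 0.0797 × 11.0)] = 4.93×10^4 / 4429 = 11.13 m³.
F/M = Q·S₀ / (V·X) = 22.7 × 547 / (11.13 × 2360) = 0.4727 g bCOD·(g VSS·d)⁻¹.

F/M ≈ 0.473 d⁻¹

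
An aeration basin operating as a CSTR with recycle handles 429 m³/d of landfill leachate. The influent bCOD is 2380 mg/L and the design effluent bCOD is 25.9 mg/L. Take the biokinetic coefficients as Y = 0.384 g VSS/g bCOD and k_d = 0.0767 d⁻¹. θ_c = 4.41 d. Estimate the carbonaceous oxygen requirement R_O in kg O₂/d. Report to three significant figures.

R_O ≈ 598 kg O₂/d

Correct the yield for decay: Y_obs = Y/(1 + k_d θ_c) = 0.384 / (1 + 0.0767 × 4.41) = 0.384 / 1.338 = 0.2869.
Q·(S₀ − S) = 429 × (2380 − 25.9) × 10⁻³ = 1010 kg/d removed.
Biomass synthesised: P_X = Y_obs × 1010 = 289.8 kg VSS/d.
R_O = Q·(S₀ − S) − 1.42·P_X = 1010 − 1.42 × 289.8 = 598.4 kg O₂/d.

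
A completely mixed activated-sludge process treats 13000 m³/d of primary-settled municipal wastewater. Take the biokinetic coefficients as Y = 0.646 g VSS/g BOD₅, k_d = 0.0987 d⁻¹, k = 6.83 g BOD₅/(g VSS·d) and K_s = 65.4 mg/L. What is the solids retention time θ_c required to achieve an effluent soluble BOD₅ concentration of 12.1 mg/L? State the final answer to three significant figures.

Specific growth rate at S = 12.1 mg/L: μ = YkS/(K_s+S) = 0.646·6.83·12.1/(65.4+12.1) = 0.6889 d⁻¹.
Then 1/θ_c = μ − k_d = 0.6889 − 0.0987 = 0.5902 d⁻¹, giving θ_c = 1.694 d.

θ_c ≈ 1.69 d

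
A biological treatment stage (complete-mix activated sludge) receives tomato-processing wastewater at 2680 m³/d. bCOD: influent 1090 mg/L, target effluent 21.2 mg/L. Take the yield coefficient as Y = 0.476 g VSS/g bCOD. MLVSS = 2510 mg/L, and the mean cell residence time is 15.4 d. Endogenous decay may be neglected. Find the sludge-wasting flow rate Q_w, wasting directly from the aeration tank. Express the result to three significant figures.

Biomass mass balance (decay neglected): V·X = Y·Q·(S₀ − S)·θ_c, so V = 0.476 × 2680 × (1090 − 21.2) × 15.4 / 2510 = 8365 m³.
Wasting from the aeration tank: Q_w = V / θ_c = 8365 / 15.4 = 543.2 m³/d.

Q_w ≈ 543 m³/d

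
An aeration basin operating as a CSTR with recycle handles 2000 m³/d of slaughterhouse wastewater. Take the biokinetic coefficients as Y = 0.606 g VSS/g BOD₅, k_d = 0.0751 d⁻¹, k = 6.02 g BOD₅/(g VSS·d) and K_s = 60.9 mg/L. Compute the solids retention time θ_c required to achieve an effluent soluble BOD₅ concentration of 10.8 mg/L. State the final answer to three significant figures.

θ_c ≈ 2.11 d

From 1/θ_c = Y·k·S/(K_s + S) − k_d: Y·k·S/(K_s+S) = 0.606 × 6.02 × 10.8 / (60.9 + 10.8) = 0.5495 d⁻¹.
Then 1/θ_c = μ − k_d = 0.5495 − 0.0751 = 0.4744 d⁻¹, giving θ_c = 2.108 d.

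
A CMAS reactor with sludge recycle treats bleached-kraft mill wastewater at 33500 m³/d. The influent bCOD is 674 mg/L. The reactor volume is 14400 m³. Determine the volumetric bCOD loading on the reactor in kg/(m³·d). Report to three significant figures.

L_v ≈ 1.57 kg bCOD/(m³·d)

Applied bCOD load per unit volume = Q·S₀/V = (33500 × 674/1000)/14400 = 1.568 kg bCOD·m⁻³·d⁻¹.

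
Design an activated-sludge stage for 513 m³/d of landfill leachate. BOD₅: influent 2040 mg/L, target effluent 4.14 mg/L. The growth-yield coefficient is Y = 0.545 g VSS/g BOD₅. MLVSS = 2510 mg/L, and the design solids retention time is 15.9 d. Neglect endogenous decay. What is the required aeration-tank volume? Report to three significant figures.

V ≈ 3610 m³

With k_d = 0 the design equation reduces to V = Y Q (S₀−S) θ_c / X = 0.545 × 513 × (2040 − 4.14) × 15.9 / 2510 = 3606 m³.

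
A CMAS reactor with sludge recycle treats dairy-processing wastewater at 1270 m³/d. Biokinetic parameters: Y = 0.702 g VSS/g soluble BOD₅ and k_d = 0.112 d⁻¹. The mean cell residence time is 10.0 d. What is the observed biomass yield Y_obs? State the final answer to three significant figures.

Observed yield with endogenous decay: Y_obs = Y / (1 + k_d·θ_c) = 0.702 / (1 + 0.112 × 10.0) = 0.702 / 2.120 = 0.3311 g VSS/g soluble BOD₅.

Y_obs ≈ 0.331 g VSS/g soluble BOD₅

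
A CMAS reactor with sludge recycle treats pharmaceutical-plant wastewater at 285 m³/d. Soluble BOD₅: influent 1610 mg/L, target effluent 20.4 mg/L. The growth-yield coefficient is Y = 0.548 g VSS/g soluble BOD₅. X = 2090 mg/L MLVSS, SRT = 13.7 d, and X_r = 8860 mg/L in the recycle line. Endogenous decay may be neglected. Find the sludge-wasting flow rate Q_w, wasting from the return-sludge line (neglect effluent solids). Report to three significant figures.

Biomass mass balance (decay neglected): V·X = Y·Q·(S₀ − S)·θ_c, so V = 0.548 × 285 × (1610 − 20.4) × 13.7 / 2090 = 1627 m³.
Q_w = (V·X)/(θ_c X_r) = 1627 × 2090 / (13.7 × 8860) = 28.02 m³/d.

Q_w ≈ 28.0 m³/d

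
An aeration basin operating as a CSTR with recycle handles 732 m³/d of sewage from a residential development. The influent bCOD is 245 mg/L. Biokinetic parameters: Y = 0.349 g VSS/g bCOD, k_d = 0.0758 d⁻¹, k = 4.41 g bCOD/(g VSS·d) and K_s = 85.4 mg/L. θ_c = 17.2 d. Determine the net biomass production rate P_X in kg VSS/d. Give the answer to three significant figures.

From the Monod/SRT balance for a CMAS, S = K_s·(1+k_d θ_c)/[θ_c·(Y k − k_d) − 1] = 85.4 × (1 + 0.0758 × 17.2) / [17.2 × (0.349 × 4.41 − 0.0758) − 1] = 196.7 / 24.17 = 8.140 mg/L.
The observed yield is Y_obs = Y/(1 + k_d·θ_c) = 0.349 / (1 + 0.0758 × 17.2) = 0.349 / 2.304 = 0.1515 g VSS per g bCOD removed.
Substrate removed = Q·(S₀ − S) = 732 m³/d × (245 − 8.14) g/m³ = 1.73×10^5 g/d = 173.4 kg/d.
Net biomass production P_X = Y_obs × Q·(S₀ − S) = 0.1515 × 173.4 = 26.27 kg VSS/d.

P_X ≈ 26.3 kg VSS/d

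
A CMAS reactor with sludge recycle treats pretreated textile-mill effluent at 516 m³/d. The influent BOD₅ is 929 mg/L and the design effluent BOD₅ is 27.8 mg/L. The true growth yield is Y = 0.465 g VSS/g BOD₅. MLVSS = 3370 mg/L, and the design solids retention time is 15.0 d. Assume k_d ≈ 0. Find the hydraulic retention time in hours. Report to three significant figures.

V·X = Y·Q·ΔS·θ_c gives V = 0.465 × 516 × (929 − 27.8) × 15.0 / 3370 = 962.5 m³.
τ = V/Q = 962.5/516 = 1.865 d, or 44.77 h.

τ ≈ 44.8 h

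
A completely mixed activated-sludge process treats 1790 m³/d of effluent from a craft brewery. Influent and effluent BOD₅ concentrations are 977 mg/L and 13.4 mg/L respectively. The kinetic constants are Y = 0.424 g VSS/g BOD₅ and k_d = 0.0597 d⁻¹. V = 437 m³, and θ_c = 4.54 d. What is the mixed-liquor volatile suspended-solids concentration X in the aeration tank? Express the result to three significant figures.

X ≈ 5980 mg/L

From V·X·(1 + k_d·θ_c) = Y·Q·(S₀ − S)·θ_c: X = 0.424 × 1790 × (977 − 13.4) × 4.54 / [437 × (1 + 0.0597 × 4.54)] = 5978 mg/L.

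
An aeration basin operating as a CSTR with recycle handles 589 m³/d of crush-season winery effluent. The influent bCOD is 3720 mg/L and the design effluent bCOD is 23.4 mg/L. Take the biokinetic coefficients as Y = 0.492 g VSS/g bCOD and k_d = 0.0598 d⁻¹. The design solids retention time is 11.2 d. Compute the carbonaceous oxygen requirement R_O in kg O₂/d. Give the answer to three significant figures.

Y_obs = Y / (1 + k_d θ_c) = 0.492 / (1 + 0.0598 × 11.2) = 0.492 / 1.670 = 0.2947.
Q·(S₀ − S) = 589 × (3720 − 23.4) × 10⁻³ = 2177 kg/d removed.
Net sludge production P_X = 0.2947 × 2177 = 641.5 kg VSS/d.
R_O = Q·(S₀ − S) − 1.42·P_X = 2177 − 1.42 × 641.5 = 1266 kg O₂/d.

R_O ≈ 1270 kg O₂/d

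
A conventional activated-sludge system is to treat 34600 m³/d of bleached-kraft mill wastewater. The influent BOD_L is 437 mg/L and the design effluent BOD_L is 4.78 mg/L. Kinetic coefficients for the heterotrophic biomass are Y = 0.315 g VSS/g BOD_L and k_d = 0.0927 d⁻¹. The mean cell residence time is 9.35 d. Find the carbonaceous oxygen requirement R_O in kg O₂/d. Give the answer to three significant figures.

Y_obs = Y / (1 + k_d θ_c) = 0.315 / (1 + 0.0927 × 9.35) = 0.315 / 1.867 = 0.1687.
ΔS = 437 − 4.78 = 432.2 mg/L, so the substrate removal rate is 34600 × 432.2/1000 = 14955 kg BOD_L/d.
Biomass synthesised: P_X = Y_obs × 14955 = 2524 kg VSS/d.
R_O = Q·(S₀ − S) − 1.42·P_X = 14955 − 1.42 × 2524 = 11371 kg O₂/d.

R_O ≈ 11400 kg O₂/d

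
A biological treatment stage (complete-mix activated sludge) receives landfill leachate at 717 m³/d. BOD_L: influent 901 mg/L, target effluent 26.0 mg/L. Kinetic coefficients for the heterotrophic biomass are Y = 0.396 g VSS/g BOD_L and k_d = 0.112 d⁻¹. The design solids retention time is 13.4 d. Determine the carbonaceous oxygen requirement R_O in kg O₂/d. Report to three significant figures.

Observed yield with endogenous decay: Y_obs = Y / (1 + k_d·θ_c) = 0.396 / (1 + 0.112 × 13.4) = 0.396 / 2.501 = 0.1583 g VSS/g BOD_L.
Substrate removed = Q·(S₀ − S) = 717 m³/d × (901 − 26.0) g/m³ = 6.27×10^5 g/d = 627.4 kg/d.
Biomass synthesised: P_X = Y_obs × 627.4 = 99.34 kg VSS/d.
Carbonaceous O₂ demand = substrate oxidised − cell-mass equivalent = 627.4 − 1.42 × 99.34 = 486.3 kg O₂/d.

R_O ≈ 486 kg O₂/d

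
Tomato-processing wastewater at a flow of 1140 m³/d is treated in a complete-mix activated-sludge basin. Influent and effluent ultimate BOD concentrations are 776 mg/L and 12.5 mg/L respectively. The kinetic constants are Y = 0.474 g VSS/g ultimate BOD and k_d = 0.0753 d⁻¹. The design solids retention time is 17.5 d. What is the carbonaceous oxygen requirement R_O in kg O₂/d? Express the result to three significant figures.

Observed yield with endogenous decay: Y_obs = Y / (1 + k_d·θ_c) = 0.474 / (1 + 0.0753 × 17.5) = 0.474 / 2.318 = 0.2045 g VSS/g ultimate BOD.
ΔS = 776 − 12.5 = 763.5 mg/L, so the substrate removal rate is 1140 × 763.5/1000 = 870.4 kg ultimate BOD/d.
Biomass synthesised: P_X = Y_obs × 870.4 = 178.0 kg VSS/d.
Carbonaceous O₂ demand = substrate oxidised − cell-mass equivalent = 870.4 − 1.42 × 178.0 = 617.6 kg O₂/d.

R_O ≈ 618 kg O₂/d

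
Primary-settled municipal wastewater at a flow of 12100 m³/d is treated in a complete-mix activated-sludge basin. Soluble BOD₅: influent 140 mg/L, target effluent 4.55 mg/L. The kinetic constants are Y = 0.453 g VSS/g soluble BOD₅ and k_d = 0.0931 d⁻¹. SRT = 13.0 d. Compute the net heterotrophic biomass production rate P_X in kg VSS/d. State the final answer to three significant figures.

The observed yield is Y_obs = Y/(1 + k_d·θ_c) = 0.453 / (1 + 0.0931 × 13.0) = 0.453 / 2.210 = 0.2049 g VSS per g soluble BOD₅ removed.
Q·(S₀ − S) = 12100 × (140 − 4.55) × 10⁻³ = 1639 kg/d removed.
P_X = Y_obs · Q(S₀ − S) = 0.2049 × 1639 = 335.9 kg VSS/d.

P_X ≈ 336 kg VSS/d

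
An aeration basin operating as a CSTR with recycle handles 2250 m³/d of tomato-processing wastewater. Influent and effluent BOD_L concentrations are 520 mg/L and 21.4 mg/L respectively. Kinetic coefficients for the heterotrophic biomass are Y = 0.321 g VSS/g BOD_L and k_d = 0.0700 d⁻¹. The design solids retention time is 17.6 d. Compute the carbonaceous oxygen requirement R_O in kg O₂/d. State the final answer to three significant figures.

R_O ≈ 893 kg O₂/d

The observed yield is Y_obs = Y/(1 + k_d·θ_c) = 0.321 / (1 + 0.0700 × 17.6) = 0.321 / 2.232 = 0.1438 g VSS per g BOD_L removed.
Substrate removed = Q·(S₀ − S) = 2250 m³/d × (520 − 21.4) g/m³ = 1.12×10^6 g/d = 1122 kg/d.
Net sludge production P_X = 0.1438 × 1122 = 161.3 kg VSS/d.
R_O = Q·(S₀ − S) − 1.42·P_X = 1122 − 1.42 × 161.3 = 892.7 kg O₂/d.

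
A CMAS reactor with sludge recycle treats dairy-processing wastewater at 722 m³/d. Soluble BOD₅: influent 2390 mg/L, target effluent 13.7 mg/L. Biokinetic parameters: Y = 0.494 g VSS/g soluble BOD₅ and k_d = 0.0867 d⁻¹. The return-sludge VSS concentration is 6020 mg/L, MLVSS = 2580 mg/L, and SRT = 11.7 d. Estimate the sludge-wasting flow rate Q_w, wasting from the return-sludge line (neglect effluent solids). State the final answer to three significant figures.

Q_w ≈ 69.9 m³/d

Rearranging the biomass balance for a CMAS with decay, V = Y·Q·ΔS·θ_c / [X·(1+k_d θ_c)] = 0.494 × 722 × (2390 − 13.7) × 11.7 / [2580 × (1 + 0.0867 × 11.7)] = 9.92×10^6 / 5197 = 1908 m³.
Q_w = (V·X)/(θ_c X_r) = 1908 × 2580 / (11.7 × 6020) = 69.89 m³/d.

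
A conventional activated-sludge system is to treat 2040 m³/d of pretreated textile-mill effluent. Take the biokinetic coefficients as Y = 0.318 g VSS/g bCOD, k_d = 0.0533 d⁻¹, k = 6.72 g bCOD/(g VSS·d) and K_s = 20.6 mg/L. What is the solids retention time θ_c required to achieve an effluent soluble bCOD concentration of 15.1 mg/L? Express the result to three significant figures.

From 1/θ_c = Y·k·S/(K_s + S) − k_d: Y·k·S/(K_s+S) = 0.318 × 6.72 × 15.1 / (20.6 + 15.1) = 0.9039 d⁻¹.
θ_c = 1/(μ − k_d) = 1/(0.9039 − 0.0533) = 1/0.8506 = 1.176 d.

θ_c ≈ 1.18 d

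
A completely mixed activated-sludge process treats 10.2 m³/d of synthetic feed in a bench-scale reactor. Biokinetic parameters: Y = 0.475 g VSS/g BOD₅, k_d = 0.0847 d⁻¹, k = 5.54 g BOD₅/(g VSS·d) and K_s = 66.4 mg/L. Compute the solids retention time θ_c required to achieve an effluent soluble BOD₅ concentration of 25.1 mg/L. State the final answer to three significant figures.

θ_c ≈ 1.57 d

At the target effluent, Y k S/(K_s+S) = 0.475×5.54×25.1/91.50 = 0.7219 d⁻¹.
θ_c = 1/(μ − k_d) = 1/(0.7219 − 0.0847) = 1/0.6372 = 1.569 d.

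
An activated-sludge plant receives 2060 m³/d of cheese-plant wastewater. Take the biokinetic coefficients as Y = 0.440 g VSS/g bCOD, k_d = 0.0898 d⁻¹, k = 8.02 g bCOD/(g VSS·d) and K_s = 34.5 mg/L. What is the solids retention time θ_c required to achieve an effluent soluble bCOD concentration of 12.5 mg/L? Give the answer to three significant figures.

θ_c ≈ 1.18 d

Specific growth rate at S = 12.5 mg/L: μ = YkS/(K_s+S) = 0.440·8.02·12.5/(34.5+12.5) = 0.9385 d⁻¹.
1/θ_c = 0.9385 − 0.0898 = 0.8487 d⁻¹, so θ_c = 1.178 d.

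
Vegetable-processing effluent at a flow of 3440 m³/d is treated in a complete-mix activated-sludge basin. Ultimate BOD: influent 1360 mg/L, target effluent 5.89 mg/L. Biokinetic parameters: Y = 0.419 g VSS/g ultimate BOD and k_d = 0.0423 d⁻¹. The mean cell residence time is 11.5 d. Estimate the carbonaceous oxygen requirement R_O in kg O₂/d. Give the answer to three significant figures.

R_O ≈ 2790 kg O₂/d

The observed yield is Y_obs = Y/(1 + k_d·θ_c) = 0.419 / (1 + 0.0423 × 11.5) = 0.419 / 1.486 = 0.2819 g VSS per g ultimate BOD removed.
Substrate removed = Q·(S₀ − S) = 3440 m³/d × (1360 − 5.89) g/m³ = 4.66×10^6 g/d = 4658 kg/d.
Net sludge production P_X = 0.2819 × 4658 = 1313 kg VSS/d.
R_O = Q·ΔS − 1.42 P_X = 4658 − 1865 = 2794 kg O₂/d.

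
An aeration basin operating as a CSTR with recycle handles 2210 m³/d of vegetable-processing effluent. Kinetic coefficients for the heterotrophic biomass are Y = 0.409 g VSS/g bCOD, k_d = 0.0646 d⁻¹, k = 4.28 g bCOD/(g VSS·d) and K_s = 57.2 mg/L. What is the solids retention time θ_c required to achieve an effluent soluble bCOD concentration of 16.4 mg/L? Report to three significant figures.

θ_c ≈ 3.07 d

At the target effluent, Y k S/(K_s+S) = 0.409×4.28×16.4/73.60 = 0.3901 d⁻¹.
Then 1/θ_c = μ − k_d = 0.3901 − 0.0646 = 0.3255 d⁻¹, giving θ_c = 3.073 d.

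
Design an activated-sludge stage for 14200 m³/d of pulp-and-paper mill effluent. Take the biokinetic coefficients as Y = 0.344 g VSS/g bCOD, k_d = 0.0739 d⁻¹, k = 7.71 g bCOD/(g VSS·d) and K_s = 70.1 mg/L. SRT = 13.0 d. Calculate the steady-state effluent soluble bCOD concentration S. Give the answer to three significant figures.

Effluent substrate depends only on kinetics and SRT: S = K_s(1 + k_d θ_c) / [θ_c(Yk − k_d) − 1] = 70.1 × (1 + 0.0739 × 13.0) / [13.0 × (0.344 × 7.71 − 0.0739) − 1] = 137.4 / 32.52 = 4.227 mg/L.

S ≈ 4.23 mg/L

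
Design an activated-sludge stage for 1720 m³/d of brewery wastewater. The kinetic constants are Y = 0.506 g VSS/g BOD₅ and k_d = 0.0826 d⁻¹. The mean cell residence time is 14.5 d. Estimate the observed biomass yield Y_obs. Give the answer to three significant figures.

Y_obs ≈ 0.230 g VSS/g BOD₅

Y_obs = Y / (1 + k_d θ_c) = 0.506 / (1 + 0.0826 × 14.5) = 0.506 / 2.198 = 0.2302.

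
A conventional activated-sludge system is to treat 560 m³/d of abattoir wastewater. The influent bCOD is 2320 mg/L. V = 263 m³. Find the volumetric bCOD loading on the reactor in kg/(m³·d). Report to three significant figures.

L_v ≈ 4.94 kg bCOD/(m³·d)

Applied bCOD load per unit volume = Q·S₀/V = (560 × 2320/1000)/263.0 = 4.940 kg bCOD·m⁻³·d⁻¹.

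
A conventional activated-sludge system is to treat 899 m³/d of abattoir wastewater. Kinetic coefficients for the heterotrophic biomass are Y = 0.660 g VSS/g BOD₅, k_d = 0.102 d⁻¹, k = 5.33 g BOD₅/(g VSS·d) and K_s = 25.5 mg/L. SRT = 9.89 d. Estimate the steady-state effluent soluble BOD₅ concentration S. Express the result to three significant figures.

For a completely mixed reactor with recycle the Lawrence–McCarty relation gives S = K_s·(1 + k_d·θ_c) / [θ_c·(Y·k − k_d) − 1] = 25.5 × (1 + 0.102 × 9.89) / [9.89 × (0.660 × 5.33 − 0.102) − 1] = 51.22 / 32.78 = 1.563 mg/L.

S ≈ 1.56 mg/L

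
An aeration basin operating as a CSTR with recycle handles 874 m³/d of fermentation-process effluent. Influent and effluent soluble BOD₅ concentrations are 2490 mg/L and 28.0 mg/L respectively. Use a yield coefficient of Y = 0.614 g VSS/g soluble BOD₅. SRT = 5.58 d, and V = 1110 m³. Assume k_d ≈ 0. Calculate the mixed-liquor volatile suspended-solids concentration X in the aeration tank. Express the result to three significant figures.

Without decay, X = Y Q (S₀−S) θ_c / V = 0.614 × 874 × (2490 − 28.0) × 5.58 / 1110 = 6642 mg/L.

X ≈ 6640 mg/L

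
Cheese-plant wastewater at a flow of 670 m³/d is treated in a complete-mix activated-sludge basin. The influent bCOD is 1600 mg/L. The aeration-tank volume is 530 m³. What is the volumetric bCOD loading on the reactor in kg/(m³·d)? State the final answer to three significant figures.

L_v ≈ 2.02 kg bCOD/(m³·d)

Volumetric loading L_v = Q·S₀ / V = 670 × 1600 g/m³ / 530.0 m³ = 2023 g/(m³·d) = 2.023 kg bCOD/(m³·d).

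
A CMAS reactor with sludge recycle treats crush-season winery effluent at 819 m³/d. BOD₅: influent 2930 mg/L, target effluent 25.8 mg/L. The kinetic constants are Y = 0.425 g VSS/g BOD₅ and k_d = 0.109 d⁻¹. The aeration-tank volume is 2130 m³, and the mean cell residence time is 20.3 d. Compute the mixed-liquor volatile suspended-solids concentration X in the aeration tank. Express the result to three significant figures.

X = Y·Q·ΔS·θ_c / [V·(1 + k_d θ_c)] = 0.425 × 819 × (2930 − 25.8) × 20.3 / [2130 × (1 + 0.109 × 20.3)] = 2999 mg/L.

X ≈ 3000 mg/L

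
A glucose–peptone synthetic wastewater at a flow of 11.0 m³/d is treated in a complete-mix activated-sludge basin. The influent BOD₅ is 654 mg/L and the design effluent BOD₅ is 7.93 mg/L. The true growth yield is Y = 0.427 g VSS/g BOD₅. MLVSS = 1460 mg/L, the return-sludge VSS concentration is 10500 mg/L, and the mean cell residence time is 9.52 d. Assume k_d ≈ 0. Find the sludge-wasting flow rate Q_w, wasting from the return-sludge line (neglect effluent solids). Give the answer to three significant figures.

With k_d = 0 the design equation reduces to V = Y Q (S₀−S) θ_c / X = 0.427 × 11.0 × (654 − 7.93) × 9.52 / 1460 = 19.79 m³.
θ_c = V·X/(Q_w·X_r) when wasting from the recycle, so Q_w = V·X/(θ_c·X_r) = 19.79 × 1460 / (9.52 × 10500) = 0.2890 m³/d.

Q_w ≈ 0.289 m³/d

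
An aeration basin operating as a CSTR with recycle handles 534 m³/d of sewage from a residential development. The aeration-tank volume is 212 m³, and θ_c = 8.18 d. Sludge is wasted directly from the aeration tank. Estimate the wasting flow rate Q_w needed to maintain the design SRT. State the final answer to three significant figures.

Q_w ≈ 25.9 m³/d

With mixed-liquor wasting, θ_c = V/Q_w, so Q_w = V/θ_c = 212.0/8.18 = 25.92 m³/d.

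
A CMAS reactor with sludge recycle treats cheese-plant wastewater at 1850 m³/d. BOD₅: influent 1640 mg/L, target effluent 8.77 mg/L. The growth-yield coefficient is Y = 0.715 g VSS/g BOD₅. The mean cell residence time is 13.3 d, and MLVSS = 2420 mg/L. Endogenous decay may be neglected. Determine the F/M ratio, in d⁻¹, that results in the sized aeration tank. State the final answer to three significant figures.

V·X = Y·Q·ΔS·θ_c gives V = 0.715 × 1850 × (1640 − 8.77) × 13.3 / 2420 = 11858 m³.
F/M = Q·S₀ / (V·X) = 1850 × 1640 / (11858 × 2420) = 0.1057 g BOD₅·(g VSS·d)⁻¹.

F/M ≈ 0.106 d⁻¹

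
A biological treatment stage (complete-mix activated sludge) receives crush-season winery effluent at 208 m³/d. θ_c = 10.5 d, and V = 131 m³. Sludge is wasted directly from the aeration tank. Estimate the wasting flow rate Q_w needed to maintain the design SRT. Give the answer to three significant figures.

Q_w ≈ 12.5 m³/d

For wasting at MLVSS concentration, Q_w = V/θ_c = 131.0/10.5 = 12.48 m³/d.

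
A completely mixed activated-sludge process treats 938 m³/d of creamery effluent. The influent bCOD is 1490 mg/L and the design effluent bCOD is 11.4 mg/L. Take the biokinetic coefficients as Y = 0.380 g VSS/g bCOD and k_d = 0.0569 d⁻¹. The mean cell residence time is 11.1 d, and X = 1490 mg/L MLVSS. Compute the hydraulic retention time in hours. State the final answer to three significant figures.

τ ≈ 61.6 h

Steady-state biomass mass balance: V·X·(1 + k_d·θ_c) = Y·Q·(S₀ − S)·θ_c, so V = 0.380 × 938 × (1490 − 11.4) × 11.1 / [1490 × (1 + 0.0569 × 11.1)] = 5.85×10^6 / 2431 = 2406 m³.
τ = V/Q = 2406/938 = 2.565 d, or 61.57 h.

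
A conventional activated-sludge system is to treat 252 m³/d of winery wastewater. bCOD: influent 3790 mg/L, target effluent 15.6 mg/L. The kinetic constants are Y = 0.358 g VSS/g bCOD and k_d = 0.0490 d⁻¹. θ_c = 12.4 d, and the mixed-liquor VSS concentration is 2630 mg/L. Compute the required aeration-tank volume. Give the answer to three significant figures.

From the SRT design equation V = Y Q (S₀−S) θ_c / [X (1 + k_d θ_c)] = 0.358 × 252 × (3790 − 15.6) × 12.4 / [2630 × (1 + 0.0490 × 12.4)] = 4.22×10^6 / 4228 = 998.7 m³.

V ≈ 999 m³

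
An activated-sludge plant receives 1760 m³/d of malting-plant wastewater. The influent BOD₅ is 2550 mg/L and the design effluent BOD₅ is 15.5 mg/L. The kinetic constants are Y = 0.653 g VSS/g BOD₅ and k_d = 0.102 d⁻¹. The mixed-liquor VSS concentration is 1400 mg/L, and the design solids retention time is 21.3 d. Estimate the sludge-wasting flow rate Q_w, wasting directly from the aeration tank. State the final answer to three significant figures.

Q_w ≈ 656 m³/d

Rearranging the biomass balance for a CMAS with decay, V = Y·Q·ΔS·θ_c / [X·(1+k_d θ_c)] = 0.653 × 1760 × (2550 − 15.5) × 21.3 / [1400 × (1 + 0.102 × 21.3)] = 6.2×10^7 / 4442 = 13969 m³.
For wasting at MLVSS concentration, Q_w = V/θ_c = 13969/21.3 = 655.8 m³/d.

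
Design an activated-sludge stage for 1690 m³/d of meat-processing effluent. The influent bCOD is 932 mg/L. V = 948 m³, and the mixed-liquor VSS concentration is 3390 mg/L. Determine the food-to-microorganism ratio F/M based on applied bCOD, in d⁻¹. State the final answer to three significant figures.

F/M ≈ 0.490 d⁻¹

Food-to-microorganism ratio F/M = Q S₀ / (V X) = 1690 × 932 / (948.0 × 3390) = 0.4901 d⁻¹.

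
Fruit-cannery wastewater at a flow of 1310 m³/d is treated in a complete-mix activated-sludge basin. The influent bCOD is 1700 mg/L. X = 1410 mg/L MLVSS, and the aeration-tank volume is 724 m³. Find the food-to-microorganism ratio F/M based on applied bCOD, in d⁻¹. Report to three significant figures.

Food-to-microorganism ratio F/M = Q S₀ / (V X) = 1310 × 1700 / (724.0 × 1410) = 2.182 d⁻¹.

F/M ≈ 2.18 d⁻¹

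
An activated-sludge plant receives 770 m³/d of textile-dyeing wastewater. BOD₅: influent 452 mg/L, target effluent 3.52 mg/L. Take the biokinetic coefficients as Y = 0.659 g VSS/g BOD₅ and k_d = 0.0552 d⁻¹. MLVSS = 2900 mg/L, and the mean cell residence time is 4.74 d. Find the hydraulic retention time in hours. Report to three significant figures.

Steady-state biomass mass balance: V·X·(1 + k_d·θ_c) = Y·Q·(S₀ − S)·θ_c, so V = 0.659 × 770 × (452 − 3.52) × 4.74 / [2900 × (1 + 0.0552 × 4.74)] = 1.08×10^6 / 3659 = 294.8 m³.
Hydraulic retention time τ = V/Q = 294.8 / 770 = 0.3829 d = 9.189 h.

τ ≈ 9.19 h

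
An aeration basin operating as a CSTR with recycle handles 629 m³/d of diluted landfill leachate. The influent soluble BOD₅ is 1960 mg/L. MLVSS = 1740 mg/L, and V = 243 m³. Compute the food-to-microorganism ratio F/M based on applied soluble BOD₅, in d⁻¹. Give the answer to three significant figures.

F/M ≈ 2.92 d⁻¹

Food-to-microorganism ratio F/M = Q S₀ / (V X) = 629 × 1960 / (243.0 × 1740) = 2.916 d⁻¹.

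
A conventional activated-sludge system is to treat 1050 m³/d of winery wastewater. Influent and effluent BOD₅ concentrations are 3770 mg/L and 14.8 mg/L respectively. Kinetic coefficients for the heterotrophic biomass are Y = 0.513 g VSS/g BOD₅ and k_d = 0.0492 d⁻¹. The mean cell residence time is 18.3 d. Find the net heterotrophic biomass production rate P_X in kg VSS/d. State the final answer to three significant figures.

P_X ≈ 1060 kg VSS/d

Y_obs = Y / (1 + k_d θ_c) = 0.513 / (1 + 0.0492 × 18.3) = 0.513 / 1.900 = 0.2699.
Substrate removed = Q·(S₀ − S) = 1050 m³/d × (3770 − 14.8) g/m³ = 3.94×10^6 g/d = 3943 kg/d.
Net biomass production P_X = Y_obs × Q·(S₀ − S) = 0.2699 × 3943 = 1064 kg VSS/d.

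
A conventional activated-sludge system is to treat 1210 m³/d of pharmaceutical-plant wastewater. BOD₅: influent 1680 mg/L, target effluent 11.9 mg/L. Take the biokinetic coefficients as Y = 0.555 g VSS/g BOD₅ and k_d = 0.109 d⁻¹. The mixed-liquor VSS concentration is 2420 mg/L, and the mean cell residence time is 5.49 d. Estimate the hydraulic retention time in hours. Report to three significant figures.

τ ≈ 31.5 h

From the SRT design equation V = Y Q (S₀−S) θ_c / [X (1 + k_d θ_c)] = 0.555 × 1210 × (1680 − 11.9) × 5.49 / [2420 × (1 + 0.109 × 5.49)] = 6.15×10^6 / 3868 = 1590 m³.
HRT = V/Q = 1590 m³ / 1210 m³·d⁻¹ = 1.314 d × 24 = 31.54 h.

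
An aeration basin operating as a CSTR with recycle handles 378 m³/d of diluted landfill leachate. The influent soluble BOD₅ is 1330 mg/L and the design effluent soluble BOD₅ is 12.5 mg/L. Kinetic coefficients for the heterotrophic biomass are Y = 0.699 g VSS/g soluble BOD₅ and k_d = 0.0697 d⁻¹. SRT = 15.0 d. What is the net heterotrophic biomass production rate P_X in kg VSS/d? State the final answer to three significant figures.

P_X ≈ 170 kg VSS/d

Observed yield with endogenous decay: Y_obs = Y / (1 + k_d·θ_c) = 0.699 / (1 + 0.0697 × 15.0) = 0.699 / 2.045 = 0.3417 g VSS/g soluble BOD₅.
Mass of soluble BOD₅ removed per day: Q(S₀ − S) = 378 × 1318 g/m³ = 498.0 kg/d.
P_X = Y_obs · Q(S₀ − S) = 0.3417 × 498.0 = 170.2 kg VSS/d.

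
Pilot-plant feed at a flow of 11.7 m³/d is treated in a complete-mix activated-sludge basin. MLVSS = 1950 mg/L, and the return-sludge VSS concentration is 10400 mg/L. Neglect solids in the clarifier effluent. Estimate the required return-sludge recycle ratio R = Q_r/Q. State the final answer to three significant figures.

R ≈ 0.231

Mass balance around the secondary clarifier (neglecting effluent solids): R = X / (X_r − X) = 1950 / (10400 − 1950) = 0.2308.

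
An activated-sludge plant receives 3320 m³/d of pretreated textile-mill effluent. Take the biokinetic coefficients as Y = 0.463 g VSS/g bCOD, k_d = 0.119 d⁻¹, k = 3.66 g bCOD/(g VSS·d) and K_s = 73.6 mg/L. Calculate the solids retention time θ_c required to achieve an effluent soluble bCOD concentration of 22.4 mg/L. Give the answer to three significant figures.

At the target effluent, Y k S/(K_s+S) = 0.463×3.66×22.4/96.00 = 0.3954 d⁻¹.
θ_c = 1/(μ − k_d) = 1/(0.3954 − 0.119) = 1/0.2764 = 3.618 d.

θ_c ≈ 3.62 d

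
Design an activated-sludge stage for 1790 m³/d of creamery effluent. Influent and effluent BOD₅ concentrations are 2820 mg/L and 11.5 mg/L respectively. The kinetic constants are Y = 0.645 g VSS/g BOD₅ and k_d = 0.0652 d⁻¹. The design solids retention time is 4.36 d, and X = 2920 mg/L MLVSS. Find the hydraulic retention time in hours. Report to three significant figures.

τ ≈ 50.5 h

Rearranging the biomass balance for a CMAS with decay, V = Y·Q·ΔS·θ_c / [X·(1+k_d θ_c)] = 0.645 × 1790 × (2820 − 11.5) × 4.36 / [2920 × (1 + 0.0652 × 4.36)] = 1.41×10^7 / 3750 = 3770 m³.
Hydraulic retention time τ = V/Q = 3770 / 1790 = 2.106 d = 50.55 h.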